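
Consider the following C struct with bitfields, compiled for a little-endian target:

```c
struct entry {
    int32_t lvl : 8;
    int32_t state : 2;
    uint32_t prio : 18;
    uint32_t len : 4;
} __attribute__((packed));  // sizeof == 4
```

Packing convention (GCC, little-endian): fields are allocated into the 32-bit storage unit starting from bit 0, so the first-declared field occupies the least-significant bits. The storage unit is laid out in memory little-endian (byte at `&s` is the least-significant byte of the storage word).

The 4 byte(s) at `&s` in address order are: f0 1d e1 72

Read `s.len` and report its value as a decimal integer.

7

[0]=0xf0 [1]=0x1d [2]=0xe1 [3]=0x72 (little-endian) → word 0x72e11df0
lvl [0+:8] = (word>>0) & 0xff = 240
state [8+:2] = (word>>8) & 0x3 = 1
prio [10+:18] = (word>>10) & 0x3ffff = 47175
len [28+:4] = (word>>28) & 0xf = 7  ←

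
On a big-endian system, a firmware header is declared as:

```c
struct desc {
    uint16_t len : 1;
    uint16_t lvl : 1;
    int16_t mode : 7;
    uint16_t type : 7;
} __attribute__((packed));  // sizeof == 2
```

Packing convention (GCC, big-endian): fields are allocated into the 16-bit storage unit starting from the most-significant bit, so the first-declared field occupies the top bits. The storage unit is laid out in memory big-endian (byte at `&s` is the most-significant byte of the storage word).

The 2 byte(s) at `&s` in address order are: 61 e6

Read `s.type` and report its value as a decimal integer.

[0]=0x61 [1]=0xe6 (big-endian) → word 0x61e6
len [15+:1] = (word>>15) & 0x1 = 0
lvl [14+:1] = (word>>14) & 0x1 = 1
mode [7+:7] = (word>>7) & 0x7f = 67
type [0+:7] = (word>>0) & 0x7f = 102  ←

102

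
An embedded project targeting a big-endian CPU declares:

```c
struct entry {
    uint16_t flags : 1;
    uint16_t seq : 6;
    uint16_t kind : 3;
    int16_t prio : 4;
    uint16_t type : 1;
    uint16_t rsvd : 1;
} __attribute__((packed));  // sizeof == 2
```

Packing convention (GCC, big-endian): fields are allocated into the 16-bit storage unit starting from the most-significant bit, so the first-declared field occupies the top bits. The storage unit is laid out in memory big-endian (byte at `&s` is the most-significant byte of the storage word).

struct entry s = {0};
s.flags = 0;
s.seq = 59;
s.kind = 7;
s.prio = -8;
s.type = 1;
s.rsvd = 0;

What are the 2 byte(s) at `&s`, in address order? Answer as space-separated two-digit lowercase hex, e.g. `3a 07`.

77 e2

flags (1b) val=0 bits=0x0 at bit 15: 0x0000
seq (6b) val=59 bits=0x3b at bit 9: 0x7600
kind (3b) val=7 bits=0x7 at bit 6: 0x77c0
prio (4b) val=-8 bits=0x8 at bit 2: 0x77e0
type (1b) val=1 bits=0x1 at bit 1: 0x77e2
rsvd (1b) val=0 bits=0x0 at bit 0: 0x77e2
word = 0x77e2 → big-endian bytes:
  [0]=0x77  [1]=0xe2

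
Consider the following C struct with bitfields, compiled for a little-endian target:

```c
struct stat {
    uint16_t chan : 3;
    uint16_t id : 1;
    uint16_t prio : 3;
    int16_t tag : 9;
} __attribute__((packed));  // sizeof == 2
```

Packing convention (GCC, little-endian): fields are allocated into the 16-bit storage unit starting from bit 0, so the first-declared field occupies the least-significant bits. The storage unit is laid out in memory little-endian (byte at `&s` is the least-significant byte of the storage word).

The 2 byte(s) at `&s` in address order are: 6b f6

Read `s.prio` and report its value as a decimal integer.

6

[0]=0x6b [1]=0xf6 (little-endian) → word 0xf66b
chan:3 @ bit 0 → (0xf66b>>0)&0x7 = 0x3
id:1 @ bit 3 → (0xf66b>>3)&0x1 = 0x1
prio:3 @ bit 4 → (0xf66b>>4)&0x7 = 0x6  ←
tag:9 @ bit 7 → (0xf66b>>7)&0x1ff = 0x1ec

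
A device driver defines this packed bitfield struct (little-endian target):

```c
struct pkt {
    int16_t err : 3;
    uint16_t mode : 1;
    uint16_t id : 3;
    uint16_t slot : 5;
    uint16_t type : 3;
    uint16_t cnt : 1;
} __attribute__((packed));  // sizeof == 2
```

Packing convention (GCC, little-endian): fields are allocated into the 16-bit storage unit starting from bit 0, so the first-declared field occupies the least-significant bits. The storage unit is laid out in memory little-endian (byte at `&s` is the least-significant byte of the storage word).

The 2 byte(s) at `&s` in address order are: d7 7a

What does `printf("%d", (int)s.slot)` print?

21

[0]=0xd7 [1]=0x7a (little-endian) → word 0x7ad7
err:3 @ bit 0 → (0x7ad7>>0)&0x7 = 0x7
mode:1 @ bit 3 → (0x7ad7>>3)&0x1 = 0x0
id:3 @ bit 4 → (0x7ad7>>4)&0x7 = 0x5
slot:5 @ bit 7 → (0x7ad7>>7)&0x1f = 0x15  ←
type:3 @ bit 12 → (0x7ad7>>12)&0x7 = 0x7
cnt:1 @ bit 15 → (0x7ad7>>15)&0x1 = 0x0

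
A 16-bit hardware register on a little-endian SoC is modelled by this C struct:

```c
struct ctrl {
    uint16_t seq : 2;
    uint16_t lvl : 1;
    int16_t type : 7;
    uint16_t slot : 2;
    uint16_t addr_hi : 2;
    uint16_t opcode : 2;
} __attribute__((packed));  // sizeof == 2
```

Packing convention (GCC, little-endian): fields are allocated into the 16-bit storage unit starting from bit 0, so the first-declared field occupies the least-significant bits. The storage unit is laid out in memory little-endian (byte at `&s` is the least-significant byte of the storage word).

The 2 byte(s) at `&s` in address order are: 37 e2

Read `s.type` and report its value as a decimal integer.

[0]=0x37 [1]=0xe2 (little-endian) → word 0xe237
seq:2 @ bit 0 → (0xe237>>0)&0x3 = 0x3
lvl:1 @ bit 2 → (0xe237>>2)&0x1 = 0x1
type:7 @ bit 3 → (0xe237>>3)&0x7f = 0x46  ←
slot:2 @ bit 10 → (0xe237>>10)&0x3 = 0x0
addr_hi:2 @ bit 12 → (0xe237>>12)&0x3 = 0x2
opcode:2 @ bit 14 → (0xe237>>14)&0x3 = 0x3
type signed 7b, MSB=1: 70 - 128 = -58

-58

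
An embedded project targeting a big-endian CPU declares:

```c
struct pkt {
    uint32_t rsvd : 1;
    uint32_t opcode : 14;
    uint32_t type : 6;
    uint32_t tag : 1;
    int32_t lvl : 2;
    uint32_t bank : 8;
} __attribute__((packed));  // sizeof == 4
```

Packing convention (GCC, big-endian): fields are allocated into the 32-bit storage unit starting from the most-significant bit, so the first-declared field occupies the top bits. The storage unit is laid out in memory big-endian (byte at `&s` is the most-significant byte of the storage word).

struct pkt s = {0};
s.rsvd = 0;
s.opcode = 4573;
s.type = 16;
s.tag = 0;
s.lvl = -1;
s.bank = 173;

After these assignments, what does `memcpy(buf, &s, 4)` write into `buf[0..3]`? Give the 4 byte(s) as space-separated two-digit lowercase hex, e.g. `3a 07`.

rsvd (1b) val=0 bits=0x0 at bit 31: 0x00000000
opcode (14b) val=4573 bits=0x11dd at bit 17: 0x23ba0000
type (6b) val=16 bits=0x10 at bit 11: 0x23ba8000
tag (1b) val=0 bits=0x0 at bit 10: 0x23ba8000
lvl (2b) val=-1 bits=0x3 at bit 8: 0x23ba8300
bank (8b) val=173 bits=0xad at bit 0: 0x23ba83ad
word = 0x23ba83ad → big-endian bytes:
  [0]=0x23  [1]=0xba  [2]=0x83  [3]=0xad

23 ba 83 ad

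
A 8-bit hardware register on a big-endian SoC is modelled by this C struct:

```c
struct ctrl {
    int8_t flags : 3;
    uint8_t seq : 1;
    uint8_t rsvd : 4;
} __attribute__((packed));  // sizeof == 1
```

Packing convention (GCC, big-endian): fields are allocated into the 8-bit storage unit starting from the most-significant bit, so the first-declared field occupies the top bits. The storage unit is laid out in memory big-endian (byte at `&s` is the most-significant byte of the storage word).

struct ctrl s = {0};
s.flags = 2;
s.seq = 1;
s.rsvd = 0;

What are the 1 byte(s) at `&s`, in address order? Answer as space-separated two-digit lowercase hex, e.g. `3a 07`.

[5+:3] flags=2 & 0x7 = 0x2; word=0x40
[4+:1] seq=1 & 0x1 = 0x1; word=0x50
[0+:4] rsvd=0 & 0xf = 0x0; word=0x50
word = 0x50 → big-endian bytes:
  [0]=0x50

50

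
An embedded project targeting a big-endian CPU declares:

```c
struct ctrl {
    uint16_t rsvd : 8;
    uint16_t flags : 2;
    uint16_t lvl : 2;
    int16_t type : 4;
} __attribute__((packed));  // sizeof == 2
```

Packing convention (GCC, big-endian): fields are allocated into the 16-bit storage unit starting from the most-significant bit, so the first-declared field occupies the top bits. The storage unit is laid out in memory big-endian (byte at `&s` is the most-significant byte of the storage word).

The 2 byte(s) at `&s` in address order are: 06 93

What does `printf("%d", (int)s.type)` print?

3

[0]=0x06 [1]=0x93 (big-endian) → word 0x0693
rsvd [8+:8] = (word>>8) & 0xff = 6
flags [6+:2] = (word>>6) & 0x3 = 2
lvl [4+:2] = (word>>4) & 0x3 = 1
type [0+:4] = (word>>0) & 0xf = 3  ←
type signed 4b, MSB=0: value = 3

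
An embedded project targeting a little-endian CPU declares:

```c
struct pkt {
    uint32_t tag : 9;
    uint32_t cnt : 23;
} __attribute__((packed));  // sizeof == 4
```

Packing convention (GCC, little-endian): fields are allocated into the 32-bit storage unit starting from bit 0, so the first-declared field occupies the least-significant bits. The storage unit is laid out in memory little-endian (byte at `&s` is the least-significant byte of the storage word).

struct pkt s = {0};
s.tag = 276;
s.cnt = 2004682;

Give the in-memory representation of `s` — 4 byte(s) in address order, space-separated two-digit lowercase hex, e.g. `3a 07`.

14 95 2d 3d

tag (9b) val=276 bits=0x114 at bit 0: 0x00000114
cnt (23b) val=2004682 bits=0x1e96ca at bit 9: 0x3d2d9514
word = 0x3d2d9514 → little-endian bytes:
  [0]=0x14  [1]=0x95  [2]=0x2d  [3]=0x3d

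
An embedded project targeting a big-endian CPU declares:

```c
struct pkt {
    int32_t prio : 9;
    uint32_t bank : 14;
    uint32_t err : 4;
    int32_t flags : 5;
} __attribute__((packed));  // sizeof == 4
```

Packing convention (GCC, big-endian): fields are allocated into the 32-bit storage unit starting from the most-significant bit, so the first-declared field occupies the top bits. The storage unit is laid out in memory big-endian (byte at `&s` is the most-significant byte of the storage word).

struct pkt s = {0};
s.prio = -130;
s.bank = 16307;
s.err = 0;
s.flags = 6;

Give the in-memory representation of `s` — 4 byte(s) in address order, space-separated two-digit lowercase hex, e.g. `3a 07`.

bf 7f 66 06

[23+:9] prio=-130 & 0x1ff = 0x17e; word=0xbf000000
[9+:14] bank=16307 & 0x3fff = 0x3fb3; word=0xbf7f6600
[5+:4] err=0 & 0xf = 0x0; word=0xbf7f6600
[0+:5] flags=6 & 0x1f = 0x6; word=0xbf7f6606
word = 0xbf7f6606 → big-endian bytes:
  [0]=0xbf  [1]=0x7f  [2]=0x66  [3]=0x06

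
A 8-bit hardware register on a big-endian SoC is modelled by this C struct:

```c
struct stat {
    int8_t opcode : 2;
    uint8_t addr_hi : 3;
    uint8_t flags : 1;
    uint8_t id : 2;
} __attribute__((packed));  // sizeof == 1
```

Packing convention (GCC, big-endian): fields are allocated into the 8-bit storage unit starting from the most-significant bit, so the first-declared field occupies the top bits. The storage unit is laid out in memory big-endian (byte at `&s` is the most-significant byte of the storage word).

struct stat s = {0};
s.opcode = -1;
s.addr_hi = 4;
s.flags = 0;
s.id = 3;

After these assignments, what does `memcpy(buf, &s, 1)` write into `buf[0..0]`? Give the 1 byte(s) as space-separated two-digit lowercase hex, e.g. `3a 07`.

e3

opcode:2 = -1 → 0x3 << 6 → word 0xc0
addr_hi:3 = 4 → 0x4 << 3 → word 0xe0
flags:1 = 0 → 0x0 << 2 → word 0xe0
id:2 = 3 → 0x3 << 0 → word 0xe3
word = 0xe3 → big-endian bytes:
  [0]=0xe3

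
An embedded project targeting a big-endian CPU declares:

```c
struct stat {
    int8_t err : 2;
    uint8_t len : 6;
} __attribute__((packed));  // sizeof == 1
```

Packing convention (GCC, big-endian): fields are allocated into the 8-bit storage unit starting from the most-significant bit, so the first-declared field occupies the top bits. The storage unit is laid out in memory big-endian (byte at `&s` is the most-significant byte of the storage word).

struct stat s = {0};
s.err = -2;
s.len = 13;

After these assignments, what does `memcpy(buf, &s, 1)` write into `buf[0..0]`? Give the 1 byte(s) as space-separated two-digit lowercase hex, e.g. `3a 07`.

err (2b) val=-2 bits=0x2 at bit 6: 0x80
len (6b) val=13 bits=0xd at bit 0: 0x8d
word = 0x8d → big-endian bytes:
  [0]=0x8d

8d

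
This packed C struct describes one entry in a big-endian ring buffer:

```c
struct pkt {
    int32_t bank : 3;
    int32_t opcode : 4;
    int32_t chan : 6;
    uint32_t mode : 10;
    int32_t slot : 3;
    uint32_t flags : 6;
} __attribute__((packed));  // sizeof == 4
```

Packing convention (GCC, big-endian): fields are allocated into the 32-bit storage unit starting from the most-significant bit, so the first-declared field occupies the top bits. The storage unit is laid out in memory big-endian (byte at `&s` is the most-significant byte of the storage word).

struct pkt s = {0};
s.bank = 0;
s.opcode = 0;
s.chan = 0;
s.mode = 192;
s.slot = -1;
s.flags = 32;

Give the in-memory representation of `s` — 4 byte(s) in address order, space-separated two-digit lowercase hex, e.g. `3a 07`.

bank (3b) val=0 bits=0x0 at bit 29: 0x00000000
opcode (4b) val=0 bits=0x0 at bit 25: 0x00000000
chan (6b) val=0 bits=0x0 at bit 19: 0x00000000
mode (10b) val=192 bits=0xc0 at bit 9: 0x00018000
slot (3b) val=-1 bits=0x7 at bit 6: 0x000181c0
flags (6b) val=32 bits=0x20 at bit 0: 0x000181e0
word = 0x000181e0 → big-endian bytes:
  [0]=0x00  [1]=0x01  [2]=0x81  [3]=0xe0

00 01 81 e0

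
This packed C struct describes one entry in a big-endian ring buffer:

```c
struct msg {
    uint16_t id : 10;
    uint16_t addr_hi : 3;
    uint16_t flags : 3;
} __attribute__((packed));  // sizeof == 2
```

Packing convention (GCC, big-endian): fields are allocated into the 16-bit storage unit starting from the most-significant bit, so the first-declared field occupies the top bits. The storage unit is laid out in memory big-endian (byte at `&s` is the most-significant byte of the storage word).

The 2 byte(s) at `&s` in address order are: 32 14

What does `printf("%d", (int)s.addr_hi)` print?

2

[0]=0x32 [1]=0x14 (big-endian) → word 0x3214
id:10 @ bit 6 → (0x3214>>6)&0x3ff = 0xc8
addr_hi:3 @ bit 3 → (0x3214>>3)&0x7 = 0x2  ←
flags:3 @ bit 0 → (0x3214>>0)&0x7 = 0x4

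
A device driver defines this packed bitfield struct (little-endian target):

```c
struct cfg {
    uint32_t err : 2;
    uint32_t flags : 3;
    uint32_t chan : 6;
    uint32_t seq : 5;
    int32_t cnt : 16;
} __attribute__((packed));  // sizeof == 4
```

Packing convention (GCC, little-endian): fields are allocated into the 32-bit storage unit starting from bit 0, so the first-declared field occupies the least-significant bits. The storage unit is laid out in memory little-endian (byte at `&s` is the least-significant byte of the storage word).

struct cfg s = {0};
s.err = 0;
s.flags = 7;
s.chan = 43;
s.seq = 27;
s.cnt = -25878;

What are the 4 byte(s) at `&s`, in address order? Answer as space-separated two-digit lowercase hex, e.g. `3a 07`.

7c dd ea 9a

err:2 = 0 → 0x0 << 0 → word 0x00000000
flags:3 = 7 → 0x7 << 2 → word 0x0000001c
chan:6 = 43 → 0x2b << 5 → word 0x0000057c
seq:5 = 27 → 0x1b << 11 → word 0x0000dd7c
cnt:16 = -25878 → 0x9aea << 16 → word 0x9aeadd7c
word = 0x9aeadd7c → little-endian bytes:
  [0]=0x7c  [1]=0xdd  [2]=0xea  [3]=0x9a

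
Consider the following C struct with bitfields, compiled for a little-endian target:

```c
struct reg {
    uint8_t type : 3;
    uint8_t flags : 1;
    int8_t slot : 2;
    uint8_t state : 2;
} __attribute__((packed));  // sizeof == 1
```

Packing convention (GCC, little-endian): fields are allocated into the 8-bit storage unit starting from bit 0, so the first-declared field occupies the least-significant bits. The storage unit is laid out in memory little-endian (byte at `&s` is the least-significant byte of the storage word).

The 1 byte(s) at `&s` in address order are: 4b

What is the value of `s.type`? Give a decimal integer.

3

[0]=0x4b (little-endian) → word 0x4b
type:3 @ bit 0 → (0x4b>>0)&0x7 = 0x3  ←
flags:1 @ bit 3 → (0x4b>>3)&0x1 = 0x1
slot:2 @ bit 4 → (0x4b>>4)&0x3 = 0x0
state:2 @ bit 6 → (0x4b>>6)&0x3 = 0x1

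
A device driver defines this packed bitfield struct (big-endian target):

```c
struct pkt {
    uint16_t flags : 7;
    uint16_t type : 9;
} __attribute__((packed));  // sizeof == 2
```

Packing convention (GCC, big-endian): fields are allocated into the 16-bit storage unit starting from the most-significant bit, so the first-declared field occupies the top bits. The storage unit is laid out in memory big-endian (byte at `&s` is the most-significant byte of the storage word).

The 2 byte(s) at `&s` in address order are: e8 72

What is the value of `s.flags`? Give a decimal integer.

[0]=0xe8 [1]=0x72 (big-endian) → word 0xe872
flags:7 @ bit 9 → (0xe872>>9)&0x7f = 0x74  ←
type:9 @ bit 0 → (0xe872>>0)&0x1ff = 0x72

116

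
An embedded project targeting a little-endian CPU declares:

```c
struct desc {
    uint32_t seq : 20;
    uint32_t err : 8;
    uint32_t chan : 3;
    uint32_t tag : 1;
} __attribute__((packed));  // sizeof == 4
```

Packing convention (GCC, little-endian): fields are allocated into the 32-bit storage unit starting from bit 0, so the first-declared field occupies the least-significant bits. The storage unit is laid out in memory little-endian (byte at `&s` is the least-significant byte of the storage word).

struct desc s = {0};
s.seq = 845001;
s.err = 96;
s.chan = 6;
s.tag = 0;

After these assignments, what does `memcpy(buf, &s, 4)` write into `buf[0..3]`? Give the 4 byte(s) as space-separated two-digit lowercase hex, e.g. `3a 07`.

seq (20b) val=845001 bits=0xce4c9 at bit 0: 0x000ce4c9
err (8b) val=96 bits=0x60 at bit 20: 0x060ce4c9
chan (3b) val=6 bits=0x6 at bit 28: 0x660ce4c9
tag (1b) val=0 bits=0x0 at bit 31: 0x660ce4c9
word = 0x660ce4c9 → little-endian bytes:
  [0]=0xc9  [1]=0xe4  [2]=0x0c  [3]=0x66

c9 e4 0c 66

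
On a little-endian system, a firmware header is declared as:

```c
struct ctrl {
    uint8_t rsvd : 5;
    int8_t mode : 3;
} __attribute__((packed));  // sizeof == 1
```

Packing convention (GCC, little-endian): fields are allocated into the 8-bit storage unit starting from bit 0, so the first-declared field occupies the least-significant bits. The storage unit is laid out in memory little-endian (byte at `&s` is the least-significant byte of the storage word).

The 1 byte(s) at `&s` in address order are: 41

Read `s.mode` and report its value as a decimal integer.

2

[0]=0x41 (little-endian) → word 0x41
rsvd [0+:5] = (word>>0) & 0x1f = 1
mode [5+:3] = (word>>5) & 0x7 = 2  ←
mode signed 3b, MSB=0: value = 2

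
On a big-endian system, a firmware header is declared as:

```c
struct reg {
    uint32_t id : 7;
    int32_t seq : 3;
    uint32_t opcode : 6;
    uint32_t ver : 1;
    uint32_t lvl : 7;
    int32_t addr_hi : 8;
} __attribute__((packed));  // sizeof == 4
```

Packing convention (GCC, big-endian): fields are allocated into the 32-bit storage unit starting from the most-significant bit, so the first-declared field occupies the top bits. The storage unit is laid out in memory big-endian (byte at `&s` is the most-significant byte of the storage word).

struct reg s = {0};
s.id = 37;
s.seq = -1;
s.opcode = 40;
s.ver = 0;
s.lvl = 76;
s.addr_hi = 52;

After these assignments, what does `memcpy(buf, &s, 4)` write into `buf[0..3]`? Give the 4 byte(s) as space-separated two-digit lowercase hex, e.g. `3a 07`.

4b e8 4c 34

id:7 = 37 → 0x25 << 25 → word 0x4a000000
seq:3 = -1 → 0x7 << 22 → word 0x4bc00000
opcode:6 = 40 → 0x28 << 16 → word 0x4be80000
ver:1 = 0 → 0x0 << 15 → word 0x4be80000
lvl:7 = 76 → 0x4c << 8 → word 0x4be84c00
addr_hi:8 = 52 → 0x34 << 0 → word 0x4be84c34
word = 0x4be84c34 → big-endian bytes:
  [0]=0x4b  [1]=0xe8  [2]=0x4c  [3]=0x34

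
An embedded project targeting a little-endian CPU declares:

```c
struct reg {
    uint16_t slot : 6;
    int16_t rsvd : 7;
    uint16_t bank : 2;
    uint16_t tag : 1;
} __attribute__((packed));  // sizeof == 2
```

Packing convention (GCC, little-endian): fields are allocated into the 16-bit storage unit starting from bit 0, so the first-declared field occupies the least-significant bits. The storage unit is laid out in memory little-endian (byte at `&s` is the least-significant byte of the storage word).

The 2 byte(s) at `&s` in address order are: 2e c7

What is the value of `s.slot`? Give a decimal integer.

[0]=0x2e [1]=0xc7 (little-endian) → word 0xc72e
slot:6 @ bit 0 → (0xc72e>>0)&0x3f = 0x2e  ←
rsvd:7 @ bit 6 → (0xc72e>>6)&0x7f = 0x1c
bank:2 @ bit 13 → (0xc72e>>13)&0x3 = 0x2
tag:1 @ bit 15 → (0xc72e>>15)&0x1 = 0x1

46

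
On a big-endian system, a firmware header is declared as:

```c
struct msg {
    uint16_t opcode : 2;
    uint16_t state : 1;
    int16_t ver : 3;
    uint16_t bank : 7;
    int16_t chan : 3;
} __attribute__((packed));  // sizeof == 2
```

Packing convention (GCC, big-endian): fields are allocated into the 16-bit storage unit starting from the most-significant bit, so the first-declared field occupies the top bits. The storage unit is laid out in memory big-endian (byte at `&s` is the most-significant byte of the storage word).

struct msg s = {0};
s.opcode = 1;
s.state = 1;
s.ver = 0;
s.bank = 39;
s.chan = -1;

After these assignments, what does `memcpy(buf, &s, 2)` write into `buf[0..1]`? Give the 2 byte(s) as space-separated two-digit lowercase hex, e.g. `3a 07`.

opcode:2 = 1 → 0x1 << 14 → word 0x4000
state:1 = 1 → 0x1 << 13 → word 0x6000
ver:3 = 0 → 0x0 << 10 → word 0x6000
bank:7 = 39 → 0x27 << 3 → word 0x6138
chan:3 = -1 → 0x7 << 0 → word 0x613f
word = 0x613f → big-endian bytes:
  [0]=0x61  [1]=0x3f

61 3f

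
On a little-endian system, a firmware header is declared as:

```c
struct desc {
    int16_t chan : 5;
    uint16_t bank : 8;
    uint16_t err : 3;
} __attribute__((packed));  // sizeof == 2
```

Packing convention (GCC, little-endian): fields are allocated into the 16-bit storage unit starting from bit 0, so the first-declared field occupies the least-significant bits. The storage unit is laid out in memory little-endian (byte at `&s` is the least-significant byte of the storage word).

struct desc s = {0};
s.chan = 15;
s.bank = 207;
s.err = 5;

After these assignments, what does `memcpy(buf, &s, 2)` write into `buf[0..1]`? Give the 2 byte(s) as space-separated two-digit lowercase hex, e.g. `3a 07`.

ef b9

chan:5 = 15 → 0xf << 0 → word 0x000f
bank:8 = 207 → 0xcf << 5 → word 0x19ef
err:3 = 5 → 0x5 << 13 → word 0xb9ef
word = 0xb9ef → little-endian bytes:
  [0]=0xef  [1]=0xb9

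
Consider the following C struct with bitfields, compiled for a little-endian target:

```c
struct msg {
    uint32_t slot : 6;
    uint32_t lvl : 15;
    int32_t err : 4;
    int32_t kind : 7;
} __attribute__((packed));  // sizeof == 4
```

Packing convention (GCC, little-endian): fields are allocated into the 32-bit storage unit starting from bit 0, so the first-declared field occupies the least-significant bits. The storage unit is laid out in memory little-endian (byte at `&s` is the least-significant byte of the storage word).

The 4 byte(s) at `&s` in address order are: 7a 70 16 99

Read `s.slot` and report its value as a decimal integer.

[0]=0x7a [1]=0x70 [2]=0x16 [3]=0x99 (little-endian) → word 0x9916707a
slot [0+:6] = (word>>0) & 0x3f = 58  ←
lvl [6+:15] = (word>>6) & 0x7fff = 22977
err [21+:4] = (word>>21) & 0xf = 8
kind [25+:7] = (word>>25) & 0x7f = 76

58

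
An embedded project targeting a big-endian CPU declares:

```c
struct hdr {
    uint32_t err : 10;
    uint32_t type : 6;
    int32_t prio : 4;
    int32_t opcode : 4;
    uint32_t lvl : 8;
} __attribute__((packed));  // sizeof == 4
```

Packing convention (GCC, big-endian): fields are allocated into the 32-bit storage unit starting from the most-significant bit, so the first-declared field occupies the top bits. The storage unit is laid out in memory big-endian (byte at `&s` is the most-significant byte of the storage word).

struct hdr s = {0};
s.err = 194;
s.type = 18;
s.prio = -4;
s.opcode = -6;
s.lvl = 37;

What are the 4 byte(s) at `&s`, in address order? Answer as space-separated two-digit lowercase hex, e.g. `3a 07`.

30 92 ca 25

err (10b) val=194 bits=0xc2 at bit 22: 0x30800000
type (6b) val=18 bits=0x12 at bit 16: 0x30920000
prio (4b) val=-4 bits=0xc at bit 12: 0x3092c000
opcode (4b) val=-6 bits=0xa at bit 8: 0x3092ca00
lvl (8b) val=37 bits=0x25 at bit 0: 0x3092ca25
word = 0x3092ca25 → big-endian bytes:
  [0]=0x30  [1]=0x92  [2]=0xca  [3]=0x25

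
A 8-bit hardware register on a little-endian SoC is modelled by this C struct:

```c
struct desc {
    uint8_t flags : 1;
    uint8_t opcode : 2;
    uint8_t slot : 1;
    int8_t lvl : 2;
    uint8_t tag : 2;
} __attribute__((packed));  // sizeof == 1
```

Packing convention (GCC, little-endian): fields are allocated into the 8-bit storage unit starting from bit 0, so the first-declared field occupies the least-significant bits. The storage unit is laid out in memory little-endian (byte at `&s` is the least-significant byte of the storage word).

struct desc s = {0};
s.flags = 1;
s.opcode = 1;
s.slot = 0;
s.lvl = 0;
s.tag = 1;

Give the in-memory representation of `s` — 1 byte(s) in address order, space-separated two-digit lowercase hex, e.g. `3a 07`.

flags (1b) val=1 bits=0x1 at bit 0: 0x01
opcode (2b) val=1 bits=0x1 at bit 1: 0x03
slot (1b) val=0 bits=0x0 at bit 3: 0x03
lvl (2b) val=0 bits=0x0 at bit 4: 0x03
tag (2b) val=1 bits=0x1 at bit 6: 0x43
word = 0x43 → little-endian bytes:
  [0]=0x43

43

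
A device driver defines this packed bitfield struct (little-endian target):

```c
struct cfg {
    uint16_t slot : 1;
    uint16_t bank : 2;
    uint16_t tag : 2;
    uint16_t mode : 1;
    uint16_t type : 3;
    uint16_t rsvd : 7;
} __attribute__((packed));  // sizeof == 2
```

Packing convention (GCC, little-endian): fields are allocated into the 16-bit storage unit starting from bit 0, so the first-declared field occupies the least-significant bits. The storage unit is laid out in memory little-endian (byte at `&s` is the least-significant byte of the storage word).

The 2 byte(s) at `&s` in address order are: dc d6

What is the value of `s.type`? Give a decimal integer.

3

[0]=0xdc [1]=0xd6 (little-endian) → word 0xd6dc
slot [0+:1] = (word>>0) & 0x1 = 0
bank [1+:2] = (word>>1) & 0x3 = 2
tag [3+:2] = (word>>3) & 0x3 = 3
mode [5+:1] = (word>>5) & 0x1 = 0
type [6+:3] = (word>>6) & 0x7 = 3  ←
rsvd [9+:7] = (word>>9) & 0x7f = 107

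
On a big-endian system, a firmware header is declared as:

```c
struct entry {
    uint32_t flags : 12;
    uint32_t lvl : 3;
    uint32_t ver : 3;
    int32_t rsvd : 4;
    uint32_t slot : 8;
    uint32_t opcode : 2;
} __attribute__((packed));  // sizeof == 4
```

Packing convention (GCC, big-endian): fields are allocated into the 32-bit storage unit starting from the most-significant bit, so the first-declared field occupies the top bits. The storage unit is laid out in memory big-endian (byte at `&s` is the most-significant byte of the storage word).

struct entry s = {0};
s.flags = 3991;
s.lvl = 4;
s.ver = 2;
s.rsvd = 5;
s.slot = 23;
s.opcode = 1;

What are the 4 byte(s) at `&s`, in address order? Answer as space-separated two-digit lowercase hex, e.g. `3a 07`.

f9 78 94 5d

flags (12b) val=3991 bits=0xf97 at bit 20: 0xf9700000
lvl (3b) val=4 bits=0x4 at bit 17: 0xf9780000
ver (3b) val=2 bits=0x2 at bit 14: 0xf9788000
rsvd (4b) val=5 bits=0x5 at bit 10: 0xf9789400
slot (8b) val=23 bits=0x17 at bit 2: 0xf978945c
opcode (2b) val=1 bits=0x1 at bit 0: 0xf978945d
word = 0xf978945d → big-endian bytes:
  [0]=0xf9  [1]=0x78  [2]=0x94  [3]=0x5d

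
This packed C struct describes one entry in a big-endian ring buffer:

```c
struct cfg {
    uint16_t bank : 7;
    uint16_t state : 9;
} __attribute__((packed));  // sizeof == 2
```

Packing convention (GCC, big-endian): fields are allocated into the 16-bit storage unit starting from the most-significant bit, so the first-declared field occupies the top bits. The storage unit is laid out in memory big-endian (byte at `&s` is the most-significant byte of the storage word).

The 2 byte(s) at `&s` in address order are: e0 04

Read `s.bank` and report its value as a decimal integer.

112

[0]=0xe0 [1]=0x04 (big-endian) → word 0xe004
bank:7 @ bit 9 → (0xe004>>9)&0x7f = 0x70  ←
state:9 @ bit 0 → (0xe004>>0)&0x1ff = 0x4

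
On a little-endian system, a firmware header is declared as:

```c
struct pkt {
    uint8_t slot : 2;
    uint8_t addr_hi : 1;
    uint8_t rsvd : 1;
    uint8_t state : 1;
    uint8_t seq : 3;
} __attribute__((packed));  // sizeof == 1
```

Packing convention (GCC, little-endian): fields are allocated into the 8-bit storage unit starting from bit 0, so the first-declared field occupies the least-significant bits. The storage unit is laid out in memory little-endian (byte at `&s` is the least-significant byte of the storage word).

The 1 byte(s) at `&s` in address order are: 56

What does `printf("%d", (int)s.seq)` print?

[0]=0x56 (little-endian) → word 0x56
slot [0+:2] = (word>>0) & 0x3 = 2
addr_hi [2+:1] = (word>>2) & 0x1 = 1
rsvd [3+:1] = (word>>3) & 0x1 = 0
state [4+:1] = (word>>4) & 0x1 = 1
seq [5+:3] = (word>>5) & 0x7 = 2  ←

2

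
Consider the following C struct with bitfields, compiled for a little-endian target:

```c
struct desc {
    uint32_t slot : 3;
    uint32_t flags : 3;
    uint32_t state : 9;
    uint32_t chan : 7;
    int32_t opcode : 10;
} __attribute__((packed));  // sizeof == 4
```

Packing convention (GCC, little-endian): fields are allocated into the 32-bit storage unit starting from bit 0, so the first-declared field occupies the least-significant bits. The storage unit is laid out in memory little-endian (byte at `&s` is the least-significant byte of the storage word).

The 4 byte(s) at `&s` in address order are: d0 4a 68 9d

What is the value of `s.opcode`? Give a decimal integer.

-395

[0]=0xd0 [1]=0x4a [2]=0x68 [3]=0x9d (little-endian) → word 0x9d684ad0
slot:3 @ bit 0 → (0x9d684ad0>>0)&0x7 = 0x0
flags:3 @ bit 3 → (0x9d684ad0>>3)&0x7 = 0x2
state:9 @ bit 6 → (0x9d684ad0>>6)&0x1ff = 0x12b
chan:7 @ bit 15 → (0x9d684ad0>>15)&0x7f = 0x50
opcode:10 @ bit 22 → (0x9d684ad0>>22)&0x3ff = 0x275  ←
opcode signed 10b, MSB=1: 629 - 1024 = -395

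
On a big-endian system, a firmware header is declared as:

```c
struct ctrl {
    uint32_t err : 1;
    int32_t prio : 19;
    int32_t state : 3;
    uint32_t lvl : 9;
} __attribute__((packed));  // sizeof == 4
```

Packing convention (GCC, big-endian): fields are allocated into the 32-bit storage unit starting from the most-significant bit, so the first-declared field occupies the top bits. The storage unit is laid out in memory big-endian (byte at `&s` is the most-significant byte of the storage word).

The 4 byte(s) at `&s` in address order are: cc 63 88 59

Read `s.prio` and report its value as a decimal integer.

[0]=0xcc [1]=0x63 [2]=0x88 [3]=0x59 (big-endian) → word 0xcc638859
err [31+:1] = (word>>31) & 0x1 = 1
prio [12+:19] = (word>>12) & 0x7ffff = 312888  ←
state [9+:3] = (word>>9) & 0x7 = 4
lvl [0+:9] = (word>>0) & 0x1ff = 89
prio signed 19b, MSB=1: 312888 - 524288 = -211400

-211400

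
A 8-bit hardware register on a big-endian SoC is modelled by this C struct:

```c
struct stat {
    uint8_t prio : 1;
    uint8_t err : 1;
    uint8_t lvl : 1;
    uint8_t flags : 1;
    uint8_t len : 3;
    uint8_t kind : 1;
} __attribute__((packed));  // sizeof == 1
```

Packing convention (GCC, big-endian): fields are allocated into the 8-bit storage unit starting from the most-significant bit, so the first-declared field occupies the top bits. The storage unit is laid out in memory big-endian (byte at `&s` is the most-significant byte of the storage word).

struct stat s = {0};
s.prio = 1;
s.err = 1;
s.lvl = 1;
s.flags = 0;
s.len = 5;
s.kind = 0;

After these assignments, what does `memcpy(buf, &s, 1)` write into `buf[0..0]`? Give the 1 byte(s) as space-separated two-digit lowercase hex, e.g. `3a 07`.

prio (1b) val=1 bits=0x1 at bit 7: 0x80
err (1b) val=1 bits=0x1 at bit 6: 0xc0
lvl (1b) val=1 bits=0x1 at bit 5: 0xe0
flags (1b) val=0 bits=0x0 at bit 4: 0xe0
len (3b) val=5 bits=0x5 at bit 1: 0xea
kind (1b) val=0 bits=0x0 at bit 0: 0xea
word = 0xea → big-endian bytes:
  [0]=0xea

ea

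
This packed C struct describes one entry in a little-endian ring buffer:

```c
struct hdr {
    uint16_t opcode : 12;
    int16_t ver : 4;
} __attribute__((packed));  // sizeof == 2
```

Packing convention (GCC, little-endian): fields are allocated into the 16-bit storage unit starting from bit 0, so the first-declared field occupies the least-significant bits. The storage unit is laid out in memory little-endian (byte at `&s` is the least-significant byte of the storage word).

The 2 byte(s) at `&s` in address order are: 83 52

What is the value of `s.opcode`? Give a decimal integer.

[0]=0x83 [1]=0x52 (little-endian) → word 0x5283
opcode [0+:12] = (word>>0) & 0xfff = 643  ←
ver [12+:4] = (word>>12) & 0xf = 5

643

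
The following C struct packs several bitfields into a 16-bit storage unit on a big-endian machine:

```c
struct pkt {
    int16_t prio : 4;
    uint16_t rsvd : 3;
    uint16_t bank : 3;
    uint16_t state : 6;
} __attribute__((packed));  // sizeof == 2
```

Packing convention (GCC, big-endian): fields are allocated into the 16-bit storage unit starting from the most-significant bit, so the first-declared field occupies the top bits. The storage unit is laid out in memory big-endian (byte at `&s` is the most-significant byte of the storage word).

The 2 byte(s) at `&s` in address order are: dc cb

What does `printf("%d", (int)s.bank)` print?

[0]=0xdc [1]=0xcb (big-endian) → word 0xdccb
prio:4 @ bit 12 → (0xdccb>>12)&0xf = 0xd
rsvd:3 @ bit 9 → (0xdccb>>9)&0x7 = 0x6
bank:3 @ bit 6 → (0xdccb>>6)&0x7 = 0x3  ←
state:6 @ bit 0 → (0xdccb>>0)&0x3f = 0xb

3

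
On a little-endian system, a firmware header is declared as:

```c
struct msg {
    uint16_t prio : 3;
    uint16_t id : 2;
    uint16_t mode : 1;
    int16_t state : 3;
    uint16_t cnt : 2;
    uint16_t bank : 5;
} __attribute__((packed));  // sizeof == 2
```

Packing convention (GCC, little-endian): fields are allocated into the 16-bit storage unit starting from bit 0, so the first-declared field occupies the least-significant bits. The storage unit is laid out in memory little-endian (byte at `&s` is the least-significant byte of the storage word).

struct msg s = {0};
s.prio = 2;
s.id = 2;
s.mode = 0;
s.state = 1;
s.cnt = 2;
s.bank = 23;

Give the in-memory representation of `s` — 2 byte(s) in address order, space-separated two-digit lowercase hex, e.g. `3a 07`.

52 bc

prio:3 = 2 → 0x2 << 0 → word 0x0002
id:2 = 2 → 0x2 << 3 → word 0x0012
mode:1 = 0 → 0x0 << 5 → word 0x0012
state:3 = 1 → 0x1 << 6 → word 0x0052
cnt:2 = 2 → 0x2 << 9 → word 0x0452
bank:5 = 23 → 0x17 << 11 → word 0xbc52
word = 0xbc52 → little-endian bytes:
  [0]=0x52  [1]=0xbc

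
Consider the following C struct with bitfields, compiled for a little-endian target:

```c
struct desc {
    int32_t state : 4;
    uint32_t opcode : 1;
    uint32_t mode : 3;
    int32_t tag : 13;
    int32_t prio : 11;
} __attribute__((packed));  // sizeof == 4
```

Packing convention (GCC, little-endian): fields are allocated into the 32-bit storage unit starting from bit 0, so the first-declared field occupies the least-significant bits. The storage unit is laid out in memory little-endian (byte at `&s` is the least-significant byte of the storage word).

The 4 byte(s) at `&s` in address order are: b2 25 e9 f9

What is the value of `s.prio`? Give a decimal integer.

[0]=0xb2 [1]=0x25 [2]=0xe9 [3]=0xf9 (little-endian) → word 0xf9e925b2
state:4 @ bit 0 → (0xf9e925b2>>0)&0xf = 0x2
opcode:1 @ bit 4 → (0xf9e925b2>>4)&0x1 = 0x1
mode:3 @ bit 5 → (0xf9e925b2>>5)&0x7 = 0x5
tag:13 @ bit 8 → (0xf9e925b2>>8)&0x1fff = 0x925
prio:11 @ bit 21 → (0xf9e925b2>>21)&0x7ff = 0x7cf  ←
prio signed 11b, MSB=1: 1999 - 2048 = -49

-49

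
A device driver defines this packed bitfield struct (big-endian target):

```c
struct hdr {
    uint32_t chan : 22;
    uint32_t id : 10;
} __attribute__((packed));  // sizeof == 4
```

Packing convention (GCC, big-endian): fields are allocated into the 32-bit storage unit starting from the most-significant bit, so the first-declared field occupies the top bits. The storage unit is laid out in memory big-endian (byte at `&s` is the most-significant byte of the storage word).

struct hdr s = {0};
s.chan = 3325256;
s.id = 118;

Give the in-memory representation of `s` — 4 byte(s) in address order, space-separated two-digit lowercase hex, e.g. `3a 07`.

chan (22b) val=3325256 bits=0x32bd48 at bit 10: 0xcaf52000
id (10b) val=118 bits=0x76 at bit 0: 0xcaf52076
word = 0xcaf52076 → big-endian bytes:
  [0]=0xca  [1]=0xf5  [2]=0x20  [3]=0x76

ca f5 20 76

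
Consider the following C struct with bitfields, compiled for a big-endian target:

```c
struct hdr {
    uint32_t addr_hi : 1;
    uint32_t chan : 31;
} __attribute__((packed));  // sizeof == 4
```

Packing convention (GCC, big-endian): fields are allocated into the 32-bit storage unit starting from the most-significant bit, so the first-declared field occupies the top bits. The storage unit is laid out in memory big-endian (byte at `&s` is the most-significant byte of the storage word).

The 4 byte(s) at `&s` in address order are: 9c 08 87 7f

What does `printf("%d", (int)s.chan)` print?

[0]=0x9c [1]=0x08 [2]=0x87 [3]=0x7f (big-endian) → word 0x9c08877f
addr_hi:1 @ bit 31 → (0x9c08877f>>31)&0x1 = 0x1
chan:31 @ bit 0 → (0x9c08877f>>0)&0x7fffffff = 0x1c08877f  ←

470321023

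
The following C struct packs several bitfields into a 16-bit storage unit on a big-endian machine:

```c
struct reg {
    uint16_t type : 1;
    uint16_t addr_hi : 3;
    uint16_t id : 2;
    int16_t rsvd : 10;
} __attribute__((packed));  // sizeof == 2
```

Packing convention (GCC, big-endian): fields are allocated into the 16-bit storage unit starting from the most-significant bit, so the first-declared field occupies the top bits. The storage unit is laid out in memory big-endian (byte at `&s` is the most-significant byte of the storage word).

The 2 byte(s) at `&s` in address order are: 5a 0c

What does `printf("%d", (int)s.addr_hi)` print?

5

[0]=0x5a [1]=0x0c (big-endian) → word 0x5a0c
type:1 @ bit 15 → (0x5a0c>>15)&0x1 = 0x0
addr_hi:3 @ bit 12 → (0x5a0c>>12)&0x7 = 0x5  ←
id:2 @ bit 10 → (0x5a0c>>10)&0x3 = 0x2
rsvd:10 @ bit 0 → (0x5a0c>>0)&0x3ff = 0x20c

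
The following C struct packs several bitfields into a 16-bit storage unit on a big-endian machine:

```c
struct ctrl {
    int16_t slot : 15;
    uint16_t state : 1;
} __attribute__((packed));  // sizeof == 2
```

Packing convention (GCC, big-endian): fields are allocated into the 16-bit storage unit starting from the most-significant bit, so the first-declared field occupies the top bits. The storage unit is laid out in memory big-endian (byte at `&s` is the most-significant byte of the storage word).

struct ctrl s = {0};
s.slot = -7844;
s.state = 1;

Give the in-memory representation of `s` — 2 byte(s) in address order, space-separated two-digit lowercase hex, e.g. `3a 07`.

slot:15 = -7844 → 0x615c << 1 → word 0xc2b8
state:1 = 1 → 0x1 << 0 → word 0xc2b9
word = 0xc2b9 → big-endian bytes:
  [0]=0xc2  [1]=0xb9

c2 b9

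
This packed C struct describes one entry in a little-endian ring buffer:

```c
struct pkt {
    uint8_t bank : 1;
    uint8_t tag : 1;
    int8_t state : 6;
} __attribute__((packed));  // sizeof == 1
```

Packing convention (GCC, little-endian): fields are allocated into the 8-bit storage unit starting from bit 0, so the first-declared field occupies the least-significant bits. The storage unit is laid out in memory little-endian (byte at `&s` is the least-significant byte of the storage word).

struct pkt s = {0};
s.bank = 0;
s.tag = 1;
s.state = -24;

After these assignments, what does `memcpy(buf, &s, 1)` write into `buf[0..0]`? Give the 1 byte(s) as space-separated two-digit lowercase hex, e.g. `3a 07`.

a2

bank (1b) val=0 bits=0x0 at bit 0: 0x00
tag (1b) val=1 bits=0x1 at bit 1: 0x02
state (6b) val=-24 bits=0x28 at bit 2: 0xa2
word = 0xa2 → little-endian bytes:
  [0]=0xa2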